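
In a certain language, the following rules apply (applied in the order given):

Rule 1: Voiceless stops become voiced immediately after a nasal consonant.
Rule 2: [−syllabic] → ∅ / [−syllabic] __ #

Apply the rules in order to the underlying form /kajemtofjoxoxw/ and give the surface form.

kajemdofjoxox

Rule 1 (post-nasal voicing): /t/ is a voiceless stop immediately after the nasal /m/, so it voices to [d]. /kajemtofjoxoxw/ → kajemdofjoxoxw.
Rule 2 (final cluster simplification): /w/ is the second consonant of a word-final cluster /xw/, so it deletes. /kajemdofjoxoxw/ → kajemdofjoxox.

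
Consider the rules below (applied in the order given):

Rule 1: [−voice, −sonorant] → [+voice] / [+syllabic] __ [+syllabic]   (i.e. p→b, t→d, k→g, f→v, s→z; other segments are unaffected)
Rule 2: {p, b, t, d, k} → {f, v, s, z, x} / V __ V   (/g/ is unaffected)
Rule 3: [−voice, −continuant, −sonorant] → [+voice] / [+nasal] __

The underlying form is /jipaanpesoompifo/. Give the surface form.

jivaanbezoombivo

Rule 1 (intervocalic voicing): /p/ is a voiceless obstruent between vowels /i/ and /a/, so it voices to [b]. /s/ is a voiceless obstruent between vowels /e/ and /o/, so it voices to [z]. /f/ is a voiceless obstruent between vowels /i/ and /o/, so it voices to [v]. /jipaanpesoompifo/ → jibaanpezoompivo.
Rule 2 (intervocalic spirantization): /b/ is a stop between vowels /i/ and /a/, so it spirantizes to the fricative [v]. /jibaanpezoompivo/ → jivaanpezoompivo.
Rule 3 (post-nasal voicing): /p/ is a voiceless stop immediately after the nasal /n/, so it voices to [b]. /p/ is a voiceless stop immediately after the nasal /m/, so it voices to [b]. /jivaanpezoompivo/ → jivaanbezoombivo.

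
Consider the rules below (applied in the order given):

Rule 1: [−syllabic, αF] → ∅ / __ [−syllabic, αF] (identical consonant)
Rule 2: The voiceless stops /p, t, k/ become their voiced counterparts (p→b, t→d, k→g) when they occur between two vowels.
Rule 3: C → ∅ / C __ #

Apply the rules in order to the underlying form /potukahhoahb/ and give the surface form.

podugahoah

Rule 1 (degemination): /hh/ is a geminate; the first /h/ deletes. /potukahhoahb/ → potukahoahb.
Rule 2 (intervocalic voicing): /t/ is a voiceless stop between vowels /o/ and /u/, so it voices to [d]. /k/ is a voiceless stop between vowels /u/ and /a/, so it voices to [g]. /potukahoahb/ → podugahoahb.
Rule 3 (final cluster simplification): /b/ is the second consonant of a word-final cluster /hb/, so it deletes. /podugahoahb/ → podugahoah.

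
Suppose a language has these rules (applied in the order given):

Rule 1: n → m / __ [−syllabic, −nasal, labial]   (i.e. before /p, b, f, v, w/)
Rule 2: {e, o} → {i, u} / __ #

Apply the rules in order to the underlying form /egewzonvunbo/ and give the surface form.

Rule 1 (nasal place assimilation): /n/ precedes the labial consonant /v/, so it assimilates in place to [m]. /n/ precedes the labial consonant /b/, so it assimilates in place to [m]. /egewzonvunbo/ → egewzomvumbo.
Rule 2 (final vowel raising): /o/ is a mid vowel in word-final position, so it raises to [u]. /egewzomvumbo/ → egewzomvumbu.

egewzomvumbu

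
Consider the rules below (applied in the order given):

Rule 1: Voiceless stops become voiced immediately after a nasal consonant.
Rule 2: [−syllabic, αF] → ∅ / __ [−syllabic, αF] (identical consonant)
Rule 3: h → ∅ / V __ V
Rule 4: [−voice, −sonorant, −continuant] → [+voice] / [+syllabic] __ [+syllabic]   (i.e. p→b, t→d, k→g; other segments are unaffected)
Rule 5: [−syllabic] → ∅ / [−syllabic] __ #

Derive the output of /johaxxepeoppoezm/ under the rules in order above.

Rule 1 (post-nasal voicing): no segment meets the environment; /johaxxepeoppoezm/ is unchanged.
Rule 2 (degemination): /xx/ is a geminate; the first /x/ deletes. /pp/ is a geminate; the first /p/ deletes. /johaxxepeoppoezm/ → johaxepeopoezm.
Rule 3 (intervocalic h-deletion): /h/ occurs between vowels /o/ and /a/, so it deletes. /johaxepeopoezm/ → joaxepeopoezm.
Rule 4 (intervocalic voicing): /p/ is a voiceless stop between vowels /e/ and /e/, so it voices to [b]. /p/ is a voiceless stop between vowels /o/ and /o/, so it voices to [b]. /joaxepeopoezm/ → joaxebeoboezm.
Rule 5 (final cluster simplification): /m/ is the second consonant of a word-final cluster /zm/, so it deletes. /joaxebeoboezm/ → joaxebeoboez.

joaxebeoboez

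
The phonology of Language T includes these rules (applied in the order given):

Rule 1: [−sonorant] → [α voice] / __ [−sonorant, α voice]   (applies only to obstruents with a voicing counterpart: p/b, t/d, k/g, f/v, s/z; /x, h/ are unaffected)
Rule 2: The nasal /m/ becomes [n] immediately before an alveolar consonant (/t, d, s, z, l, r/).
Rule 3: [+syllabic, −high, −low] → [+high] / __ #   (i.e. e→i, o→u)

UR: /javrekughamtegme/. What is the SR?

Rule 1 (regressive voicing assimilation): /g/ precedes the voiceless obstruent /h/, so it devoices to [k] by assimilation. /javrekughamtegme/ → javrekukhamtegme.
Rule 2 (nasal place assimilation): /m/ precedes the alveolar consonant /t/, so it assimilates in place to [n]. /javrekukhamtegme/ → javrekukhantegme.
Rule 3 (final vowel raising): /e/ is a mid vowel in word-final position, so it raises to [i]. /javrekukhantegme/ → javrekukhantegmi.

javrekukhantegmi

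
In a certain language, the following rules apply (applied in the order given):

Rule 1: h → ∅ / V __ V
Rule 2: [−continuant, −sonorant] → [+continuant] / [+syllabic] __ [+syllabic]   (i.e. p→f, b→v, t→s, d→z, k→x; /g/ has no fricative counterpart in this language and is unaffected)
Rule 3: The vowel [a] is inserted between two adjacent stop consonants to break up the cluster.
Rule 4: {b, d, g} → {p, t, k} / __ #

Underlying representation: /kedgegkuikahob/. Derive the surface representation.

kedagegakuixaop

Rule 1 (intervocalic h-deletion): /h/ occurs between vowels /a/ and /o/, so it deletes. /kedgegkuikahob/ → kedgegkuikaob.
Rule 2 (intervocalic spirantization): /k/ is a stop between vowels /i/ and /a/, so it spirantizes to the fricative [x]. /kedgegkuikaob/ → kedgegkuixaob.
Rule 3 (stop-cluster a-epenthesis): /d/ and /g/ form a stop–stop cluster, so [a] is inserted between them. /g/ and /k/ form a stop–stop cluster, so [a] is inserted between them. /kedgegkuixaob/ → kedagegakuixaob.
Rule 4 (final devoicing): /b/ is a voiced stop in word-final position, so it devoices to [p]. /kedagegakuixaob/ → kedagegakuixaop.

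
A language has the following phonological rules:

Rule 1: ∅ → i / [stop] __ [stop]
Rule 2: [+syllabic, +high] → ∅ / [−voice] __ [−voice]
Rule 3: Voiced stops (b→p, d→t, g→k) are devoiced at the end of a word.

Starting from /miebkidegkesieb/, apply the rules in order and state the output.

miebikidegikesiep

Rule 1 (stop-cluster i-epenthesis): /b/ and /k/ form a stop–stop cluster, so [i] is inserted between them. /g/ and /k/ form a stop–stop cluster, so [i] is inserted between them. /miebkidegkesieb/ → miebikidegikesieb.
Rule 2 (high vowel syncope): no segment meets the environment; /miebikidegikesieb/ is unchanged.
Rule 3 (final devoicing): /b/ is a voiced stop in word-final position, so it devoices to [p]. /miebikidegikesieb/ → miebikidegikesiep.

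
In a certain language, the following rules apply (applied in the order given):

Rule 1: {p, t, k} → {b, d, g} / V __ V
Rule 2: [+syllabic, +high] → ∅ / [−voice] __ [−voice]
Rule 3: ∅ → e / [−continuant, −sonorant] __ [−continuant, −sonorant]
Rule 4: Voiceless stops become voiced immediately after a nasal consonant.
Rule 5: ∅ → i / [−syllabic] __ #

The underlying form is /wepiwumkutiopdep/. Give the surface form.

Rule 1 (intervocalic voicing): /p/ is a voiceless stop between vowels /e/ and /i/, so it voices to [b]. /t/ is a voiceless stop between vowels /u/ and /i/, so it voices to [d]. /wepiwumkutiopdep/ → webiwumkudiopdep.
Rule 2 (high vowel syncope): no segment meets the environment; /webiwumkudiopdep/ is unchanged.
Rule 3 (stop-cluster e-epenthesis): /p/ and /d/ form a stop–stop cluster, so [e] is inserted between them. /webiwumkudiopdep/ → webiwumkudiopedep.
Rule 4 (post-nasal voicing): /k/ is a voiceless stop immediately after the nasal /m/, so it voices to [g]. /webiwumkudiopedep/ → webiwumgudiopedep.
Rule 5 (final i-epenthesis): the form ends in the consonant /p/, so [i] is inserted word-finally. /webiwumgudiopedep/ → webiwumgudiopedepi.

webiwumgudiopedepi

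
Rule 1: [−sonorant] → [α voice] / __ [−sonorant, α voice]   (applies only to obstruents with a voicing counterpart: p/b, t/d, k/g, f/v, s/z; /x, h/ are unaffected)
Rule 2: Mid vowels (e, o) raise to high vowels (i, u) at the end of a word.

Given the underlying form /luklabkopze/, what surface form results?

luklapkobzi

Rule 1 (regressive voicing assimilation): /b/ precedes the voiceless obstruent /k/, so it devoices to [p] by assimilation. /p/ precedes the voiced obstruent /z/, so it voices to [b] by assimilation. /luklabkopze/ → luklapkobze.
Rule 2 (final vowel raising): /e/ is a mid vowel in word-final position, so it raises to [i]. /luklapkobze/ → luklapkobzi.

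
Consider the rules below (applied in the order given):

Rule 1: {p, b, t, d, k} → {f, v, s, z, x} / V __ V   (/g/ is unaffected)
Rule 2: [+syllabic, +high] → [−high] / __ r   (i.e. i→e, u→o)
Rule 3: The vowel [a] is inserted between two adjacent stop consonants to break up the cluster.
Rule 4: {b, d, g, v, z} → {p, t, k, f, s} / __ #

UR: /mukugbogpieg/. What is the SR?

Rule 1 (intervocalic spirantization): /k/ is a stop between vowels /u/ and /u/, so it spirantizes to the fricative [x]. /mukugbogpieg/ → muxugbogpieg.
Rule 2 (pre-rhotic lowering): no segment meets the environment; /muxugbogpieg/ is unchanged.
Rule 3 (stop-cluster a-epenthesis): /g/ and /b/ form a stop–stop cluster, so [a] is inserted between them. /g/ and /p/ form a stop–stop cluster, so [a] is inserted between them. /muxugbogpieg/ → muxugabogapieg.
Rule 4 (final devoicing): /g/ is a voiced obstruent in word-final position, so it devoices to [k]. /muxugabogapieg/ → muxugabogapiek.

muxugabogapiek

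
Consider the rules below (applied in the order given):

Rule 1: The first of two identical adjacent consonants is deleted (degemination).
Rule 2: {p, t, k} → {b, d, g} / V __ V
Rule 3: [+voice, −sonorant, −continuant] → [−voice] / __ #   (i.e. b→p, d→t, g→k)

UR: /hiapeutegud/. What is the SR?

Rule 1 (degemination): no segment meets the environment; /hiapeutegud/ is unchanged.
Rule 2 (intervocalic voicing): /p/ is a voiceless stop between vowels /a/ and /e/, so it voices to [b]. /t/ is a voiceless stop between vowels /u/ and /e/, so it voices to [d]. /hiapeutegud/ → hiabeudegud.
Rule 3 (final devoicing): /d/ is a voiced stop in word-final position, so it devoices to [t]. /hiabeudegud/ → hiabeudegut.

hiabeudegut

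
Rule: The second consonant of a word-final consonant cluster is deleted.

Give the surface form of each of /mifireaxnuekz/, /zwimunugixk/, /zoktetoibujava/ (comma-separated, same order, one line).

/mifireaxnuekz/: /z/ is the second consonant of a word-final cluster /kz/, so it deletes. → [mifireaxnuek].
/zwimunugixk/: /k/ is the second consonant of a word-final cluster /xk/, so it deletes. → [zwimunugix].
/zoktetoibujava/: the rule's environment is not met; surfaces unchanged as [zoktetoibujava].

mifireaxnuek, zwimunugix, zoktetoibujava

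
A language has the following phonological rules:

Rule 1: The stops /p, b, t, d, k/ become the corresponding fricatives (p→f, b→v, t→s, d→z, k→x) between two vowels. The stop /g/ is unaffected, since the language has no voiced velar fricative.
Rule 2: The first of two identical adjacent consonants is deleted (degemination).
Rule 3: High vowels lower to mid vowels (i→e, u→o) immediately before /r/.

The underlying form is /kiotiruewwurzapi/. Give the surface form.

kioserueworzafi

Rule 1 (intervocalic spirantization): /t/ is a stop between vowels /o/ and /i/, so it spirantizes to the fricative [s]. /p/ is a stop between vowels /a/ and /i/, so it spirantizes to the fricative [f]. /kiotiruewwurzapi/ → kiosiruewwurzafi.
Rule 2 (degemination): /ww/ is a geminate; the first /w/ deletes. /kiosiruewwurzafi/ → kiosiruewurzafi.
Rule 3 (pre-rhotic lowering): /i/ is a high vowel immediately before /r/, so it lowers to [e]. /u/ is a high vowel immediately before /r/, so it lowers to [o]. /kiosiruewurzafi/ → kioserueworzafi.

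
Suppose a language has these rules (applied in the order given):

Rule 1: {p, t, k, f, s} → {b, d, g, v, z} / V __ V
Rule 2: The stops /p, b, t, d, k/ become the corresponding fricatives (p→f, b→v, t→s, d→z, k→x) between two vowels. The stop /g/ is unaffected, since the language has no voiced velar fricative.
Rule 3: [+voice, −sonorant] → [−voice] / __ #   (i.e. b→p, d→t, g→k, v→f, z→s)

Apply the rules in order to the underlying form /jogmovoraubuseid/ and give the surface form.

jogmovorauvuzeit

Rule 1 (intervocalic voicing): /s/ is a voiceless obstruent between vowels /u/ and /e/, so it voices to [z]. /jogmovoraubuseid/ → jogmovoraubuzeid.
Rule 2 (intervocalic spirantization): /b/ is a stop between vowels /u/ and /u/, so it spirantizes to the fricative [v]. /jogmovoraubuzeid/ → jogmovorauvuzeid.
Rule 3 (final devoicing): /d/ is a voiced obstruent in word-final position, so it devoices to [t]. /jogmovorauvuzeid/ → jogmovorauvuzeit.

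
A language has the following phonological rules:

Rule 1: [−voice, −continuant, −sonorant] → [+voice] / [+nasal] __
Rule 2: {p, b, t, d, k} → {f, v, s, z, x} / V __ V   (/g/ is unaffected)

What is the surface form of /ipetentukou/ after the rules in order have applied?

Rule 1 (post-nasal voicing): /t/ is a voiceless stop immediately after the nasal /n/, so it voices to [d]. /ipetentukou/ → ipetendukou.
Rule 2 (intervocalic spirantization): /p/ is a stop between vowels /i/ and /e/, so it spirantizes to the fricative [f]. /t/ is a stop between vowels /e/ and /e/, so it spirantizes to the fricative [s]. /k/ is a stop between vowels /u/ and /o/, so it spirantizes to the fricative [x]. /ipetendukou/ → ifesenduxou.

ifesenduxou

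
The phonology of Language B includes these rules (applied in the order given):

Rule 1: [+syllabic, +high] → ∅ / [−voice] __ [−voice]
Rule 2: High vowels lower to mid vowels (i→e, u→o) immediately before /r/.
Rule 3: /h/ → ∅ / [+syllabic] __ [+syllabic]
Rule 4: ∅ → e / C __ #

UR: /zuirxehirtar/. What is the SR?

Rule 1 (high vowel syncope): no segment meets the environment; /zuirxehirtar/ is unchanged.
Rule 2 (pre-rhotic lowering): /i/ is a high vowel immediately before /r/, so it lowers to [e]. /i/ is a high vowel immediately before /r/, so it lowers to [e]. /zuirxehirtar/ → zuerxehertar.
Rule 3 (intervocalic h-deletion): /h/ occurs between vowels /e/ and /e/, so it deletes. /zuerxehertar/ → zuerxeertar.
Rule 4 (final e-epenthesis): the form ends in the consonant /r/, so [e] is inserted word-finally. /zuerxeertar/ → zuerxeertare.

zuerxeertare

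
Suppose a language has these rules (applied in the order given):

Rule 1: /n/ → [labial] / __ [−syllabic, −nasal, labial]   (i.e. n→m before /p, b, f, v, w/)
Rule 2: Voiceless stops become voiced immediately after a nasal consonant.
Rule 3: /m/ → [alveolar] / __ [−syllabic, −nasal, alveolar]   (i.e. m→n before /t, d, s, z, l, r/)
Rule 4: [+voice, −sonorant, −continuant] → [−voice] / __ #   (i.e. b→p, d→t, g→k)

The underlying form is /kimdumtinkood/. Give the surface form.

kindundingoot

Rule 1 (nasal place assimilation): no segment meets the environment; /kimdumtinkood/ is unchanged.
Rule 2 (post-nasal voicing): /t/ is a voiceless stop immediately after the nasal /m/, so it voices to [d]. /k/ is a voiceless stop immediately after the nasal /n/, so it voices to [g]. /kimdumtinkood/ → kimdumdingood.
Rule 3 (nasal place assimilation): /m/ precedes the alveolar consonant /d/, so it assimilates in place to [n]. /m/ precedes the alveolar consonant /d/, so it assimilates in place to [n]. /kimdumdingood/ → kindundingood.
Rule 4 (final devoicing): /d/ is a voiced stop in word-final position, so it devoices to [t]. /kindundingood/ → kindundingoot.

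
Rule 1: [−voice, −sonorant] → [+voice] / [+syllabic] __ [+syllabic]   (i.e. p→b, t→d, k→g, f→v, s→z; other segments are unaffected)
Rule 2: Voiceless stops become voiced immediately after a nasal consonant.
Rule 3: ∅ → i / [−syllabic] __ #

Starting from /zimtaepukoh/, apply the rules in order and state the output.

zimdaebugohi

Rule 1 (intervocalic voicing): /p/ is a voiceless obstruent between vowels /e/ and /u/, so it voices to [b]. /k/ is a voiceless obstruent between vowels /u/ and /o/, so it voices to [g]. /zimtaepukoh/ → zimtaebugoh.
Rule 2 (post-nasal voicing): /t/ is a voiceless stop immediately after the nasal /m/, so it voices to [d]. /zimtaebugoh/ → zimdaebugoh.
Rule 3 (final i-epenthesis): the form ends in the consonant /h/, so [i] is inserted word-finally. /zimdaebugoh/ → zimdaebugohi.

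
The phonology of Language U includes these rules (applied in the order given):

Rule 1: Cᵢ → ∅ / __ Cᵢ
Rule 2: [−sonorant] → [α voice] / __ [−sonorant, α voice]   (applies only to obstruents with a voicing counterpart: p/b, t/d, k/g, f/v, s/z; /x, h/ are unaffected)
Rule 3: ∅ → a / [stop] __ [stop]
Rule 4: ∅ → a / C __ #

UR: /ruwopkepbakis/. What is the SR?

ruwopakebabakisa

Rule 1 (degemination): no segment meets the environment; /ruwopkepbakis/ is unchanged.
Rule 2 (regressive voicing assimilation): /p/ precedes the voiced obstruent /b/, so it voices to [b] by assimilation. /ruwopkepbakis/ → ruwopkebbakis.
Rule 3 (stop-cluster a-epenthesis): /p/ and /k/ form a stop–stop cluster, so [a] is inserted between them. /b/ and /b/ form a stop–stop cluster, so [a] is inserted between them. /ruwopkebbakis/ → ruwopakebabakis.
Rule 4 (final a-epenthesis): the form ends in the consonant /s/, so [a] is inserted word-finally. /ruwopakebabakis/ → ruwopakebabakisa.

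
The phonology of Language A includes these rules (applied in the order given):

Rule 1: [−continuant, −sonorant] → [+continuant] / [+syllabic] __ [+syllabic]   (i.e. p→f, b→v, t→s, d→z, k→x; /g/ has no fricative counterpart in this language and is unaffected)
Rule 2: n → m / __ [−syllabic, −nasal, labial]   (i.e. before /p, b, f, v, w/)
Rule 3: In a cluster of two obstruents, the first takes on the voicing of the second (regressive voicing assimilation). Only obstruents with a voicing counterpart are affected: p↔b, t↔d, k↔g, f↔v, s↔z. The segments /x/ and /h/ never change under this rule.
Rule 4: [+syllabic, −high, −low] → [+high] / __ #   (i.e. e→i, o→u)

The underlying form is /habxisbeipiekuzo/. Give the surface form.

Rule 1 (intervocalic spirantization): /p/ is a stop between vowels /i/ and /i/, so it spirantizes to the fricative [f]. /k/ is a stop between vowels /e/ and /u/, so it spirantizes to the fricative [x]. /habxisbeipiekuzo/ → habxisbeifiexuzo.
Rule 2 (nasal place assimilation): no segment meets the environment; /habxisbeifiexuzo/ is unchanged.
Rule 3 (regressive voicing assimilation): /b/ precedes the voiceless obstruent /x/, so it devoices to [p] by assimilation. /s/ precedes the voiced obstruent /b/, so it voices to [z] by assimilation. /habxisbeifiexuzo/ → hapxizbeifiexuzo.
Rule 4 (final vowel raising): /o/ is a mid vowel in word-final position, so it raises to [u]. /hapxizbeifiexuzo/ → hapxizbeifiexuzu.

hapxizbeifiexuzu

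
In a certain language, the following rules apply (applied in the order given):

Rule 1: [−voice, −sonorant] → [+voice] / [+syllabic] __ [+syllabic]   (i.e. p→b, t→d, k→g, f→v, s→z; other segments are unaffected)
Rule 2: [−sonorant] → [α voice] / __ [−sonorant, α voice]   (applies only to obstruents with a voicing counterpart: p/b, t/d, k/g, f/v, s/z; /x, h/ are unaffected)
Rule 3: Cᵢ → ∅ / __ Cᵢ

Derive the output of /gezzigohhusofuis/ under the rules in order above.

Rule 1 (intervocalic voicing): /s/ is a voiceless obstruent between vowels /u/ and /o/, so it voices to [z]. /f/ is a voiceless obstruent between vowels /o/ and /u/, so it voices to [v]. /gezzigohhusofuis/ → gezzigohhuzovuis.
Rule 2 (regressive voicing assimilation): no segment meets the environment; /gezzigohhuzovuis/ is unchanged.
Rule 3 (degemination): /zz/ is a geminate; the first /z/ deletes. /hh/ is a geminate; the first /h/ deletes. /gezzigohhuzovuis/ → gezigohuzovuis.

gezigohuzovuis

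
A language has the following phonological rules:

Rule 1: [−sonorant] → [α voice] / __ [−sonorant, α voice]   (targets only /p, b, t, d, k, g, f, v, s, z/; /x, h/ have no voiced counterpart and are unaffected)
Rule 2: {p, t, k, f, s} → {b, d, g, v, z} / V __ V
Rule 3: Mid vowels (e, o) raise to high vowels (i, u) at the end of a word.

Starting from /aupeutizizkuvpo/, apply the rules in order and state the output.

Rule 1 (regressive voicing assimilation): /z/ precedes the voiceless obstruent /k/, so it devoices to [s] by assimilation. /v/ precedes the voiceless obstruent /p/, so it devoices to [f] by assimilation. /aupeutizizkuvpo/ → aupeutiziskufpo.
Rule 2 (intervocalic voicing): /p/ is a voiceless obstruent between vowels /u/ and /e/, so it voices to [b]. /t/ is a voiceless obstruent between vowels /u/ and /i/, so it voices to [d]. /aupeutiziskufpo/ → aubeudiziskufpo.
Rule 3 (final vowel raising): /o/ is a mid vowel in word-final position, so it raises to [u]. /aubeudiziskufpo/ → aubeudiziskufpu.

aubeudiziskufpu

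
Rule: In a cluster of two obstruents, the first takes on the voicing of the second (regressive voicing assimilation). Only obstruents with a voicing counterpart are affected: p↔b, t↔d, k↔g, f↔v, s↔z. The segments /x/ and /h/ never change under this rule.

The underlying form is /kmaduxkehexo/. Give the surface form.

No segment of /kmaduxkehexo/ meets the structural description of the rule, so the form surfaces unchanged.

kmaduxkehexo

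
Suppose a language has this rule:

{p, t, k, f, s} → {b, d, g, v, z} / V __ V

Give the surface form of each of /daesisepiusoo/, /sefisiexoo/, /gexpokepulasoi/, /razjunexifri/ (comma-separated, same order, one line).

daezizebiuzoo, seviziexoo, gexpogebulazoi, razjunexifri

/daesisepiusoo/: /s/ is a voiceless obstruent between vowels /e/ and /i/, so it voices to [z]. /s/ is a voiceless obstruent between vowels /i/ and /e/, so it voices to [z]. /p/ is a voiceless obstruent between vowels /e/ and /i/, so it voices to [b]. /s/ is a voiceless obstruent between vowels /u/ and /o/, so it voices to [z]. → [daezizebiuzoo].
/sefisiexoo/: /f/ is a voiceless obstruent between vowels /e/ and /i/, so it voices to [v]. /s/ is a voiceless obstruent between vowels /i/ and /i/, so it voices to [z]. → [seviziexoo].
/gexpokepulasoi/: /k/ is a voiceless obstruent between vowels /o/ and /e/, so it voices to [g]. /p/ is a voiceless obstruent between vowels /e/ and /u/, so it voices to [b]. /s/ is a voiceless obstruent between vowels /a/ and /o/, so it voices to [z]. → [gexpogebulazoi].
/razjunexifri/: the rule's environment is not met; surfaces unchanged as [razjunexifri].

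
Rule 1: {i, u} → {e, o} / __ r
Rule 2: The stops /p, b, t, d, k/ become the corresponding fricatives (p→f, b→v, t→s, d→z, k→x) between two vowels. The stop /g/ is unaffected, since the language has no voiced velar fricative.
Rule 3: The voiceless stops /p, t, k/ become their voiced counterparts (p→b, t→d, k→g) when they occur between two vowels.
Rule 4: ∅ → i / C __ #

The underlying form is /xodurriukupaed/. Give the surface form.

xozorriuxufaedi

Rule 1 (pre-rhotic lowering): /u/ is a high vowel immediately before /r/, so it lowers to [o]. /xodurriukupaed/ → xodorriukupaed.
Rule 2 (intervocalic spirantization): /d/ is a stop between vowels /o/ and /o/, so it spirantizes to the fricative [z]. /k/ is a stop between vowels /u/ and /u/, so it spirantizes to the fricative [x]. /p/ is a stop between vowels /u/ and /a/, so it spirantizes to the fricative [f]. /xodorriukupaed/ → xozorriuxufaed.
Rule 3 (intervocalic voicing): no segment meets the environment; /xozorriuxufaed/ is unchanged.
Rule 4 (final i-epenthesis): the form ends in the consonant /d/, so [i] is inserted word-finally. /xozorriuxufaed/ → xozorriuxufaedi.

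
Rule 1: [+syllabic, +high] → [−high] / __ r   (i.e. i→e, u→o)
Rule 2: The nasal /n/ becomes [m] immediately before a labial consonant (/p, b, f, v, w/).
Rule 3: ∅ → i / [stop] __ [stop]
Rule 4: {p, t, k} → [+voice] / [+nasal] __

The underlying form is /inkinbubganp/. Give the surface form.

ingimbubigamb

Rule 1 (pre-rhotic lowering): no segment meets the environment; /inkinbubganp/ is unchanged.
Rule 2 (nasal place assimilation): /n/ precedes the labial consonant /b/, so it assimilates in place to [m]. /n/ precedes the labial consonant /p/, so it assimilates in place to [m]. /inkinbubganp/ → inkimbubgamp.
Rule 3 (stop-cluster i-epenthesis): /b/ and /g/ form a stop–stop cluster, so [i] is inserted between them. /inkimbubgamp/ → inkimbubigamp.
Rule 4 (post-nasal voicing): /k/ is a voiceless stop immediately after the nasal /n/, so it voices to [g]. /p/ is a voiceless stop immediately after the nasal /m/, so it voices to [b]. /inkimbubigamp/ → ingimbubigamb.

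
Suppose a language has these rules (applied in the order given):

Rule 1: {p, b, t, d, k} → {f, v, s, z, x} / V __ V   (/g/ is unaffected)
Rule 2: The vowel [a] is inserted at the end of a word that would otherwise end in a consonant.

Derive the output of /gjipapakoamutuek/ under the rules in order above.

Rule 1 (intervocalic spirantization): /p/ is a stop between vowels /i/ and /a/, so it spirantizes to the fricative [f]. /p/ is a stop between vowels /a/ and /a/, so it spirantizes to the fricative [f]. /k/ is a stop between vowels /a/ and /o/, so it spirantizes to the fricative [x]. /t/ is a stop between vowels /u/ and /u/, so it spirantizes to the fricative [s]. /gjipapakoamutuek/ → gjifafaxoamusuek.
Rule 2 (final a-epenthesis): the form ends in the consonant /k/, so [a] is inserted word-finally. /gjifafaxoamusuek/ → gjifafaxoamusueka.

gjifafaxoamusueka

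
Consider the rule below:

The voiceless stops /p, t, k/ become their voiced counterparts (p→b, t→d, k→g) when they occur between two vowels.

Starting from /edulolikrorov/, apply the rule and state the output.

edulolikrorov

No segment of /edulolikrorov/ meets the structural description of the rule, so the form surfaces unchanged.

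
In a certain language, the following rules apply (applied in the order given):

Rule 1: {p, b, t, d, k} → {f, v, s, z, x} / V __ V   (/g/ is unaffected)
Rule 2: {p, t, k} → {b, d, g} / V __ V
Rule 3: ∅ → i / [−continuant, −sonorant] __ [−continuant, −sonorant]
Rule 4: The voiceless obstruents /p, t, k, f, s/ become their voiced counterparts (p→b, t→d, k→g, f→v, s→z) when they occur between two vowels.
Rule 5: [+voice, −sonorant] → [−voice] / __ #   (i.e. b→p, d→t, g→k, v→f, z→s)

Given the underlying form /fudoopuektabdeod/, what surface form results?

Rule 1 (intervocalic spirantization): /d/ is a stop between vowels /u/ and /o/, so it spirantizes to the fricative [z]. /p/ is a stop between vowels /o/ and /u/, so it spirantizes to the fricative [f]. /fudoopuektabdeod/ → fuzoofuektabdeod.
Rule 2 (intervocalic voicing): no segment meets the environment; /fuzoofuektabdeod/ is unchanged.
Rule 3 (stop-cluster i-epenthesis): /k/ and /t/ form a stop–stop cluster, so [i] is inserted between them. /b/ and /d/ form a stop–stop cluster, so [i] is inserted between them. /fuzoofuektabdeod/ → fuzoofuekitabideod.
Rule 4 (intervocalic voicing): /f/ is a voiceless obstruent between vowels /o/ and /u/, so it voices to [v]. /k/ is a voiceless obstruent between vowels /e/ and /i/, so it voices to [g]. /t/ is a voiceless obstruent between vowels /i/ and /a/, so it voices to [d]. /fuzoofuekitabideod/ → fuzoovuegidabideod.
Rule 5 (final devoicing): /d/ is a voiced obstruent in word-final position, so it devoices to [t]. /fuzoovuegidabideod/ → fuzoovuegidabideot.

fuzoovuegidabideot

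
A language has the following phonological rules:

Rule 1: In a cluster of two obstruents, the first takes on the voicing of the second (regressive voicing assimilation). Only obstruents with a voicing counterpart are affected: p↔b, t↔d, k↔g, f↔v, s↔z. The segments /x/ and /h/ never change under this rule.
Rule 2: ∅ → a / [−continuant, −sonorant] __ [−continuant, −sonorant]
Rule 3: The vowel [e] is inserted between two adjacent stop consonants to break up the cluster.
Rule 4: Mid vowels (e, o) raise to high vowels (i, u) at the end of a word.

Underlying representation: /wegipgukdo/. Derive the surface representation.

Rule 1 (regressive voicing assimilation): /p/ precedes the voiced obstruent /g/, so it voices to [b] by assimilation. /k/ precedes the voiced obstruent /d/, so it voices to [g] by assimilation. /wegipgukdo/ → wegibgugdo.
Rule 2 (stop-cluster a-epenthesis): /b/ and /g/ form a stop–stop cluster, so [a] is inserted between them. /g/ and /d/ form a stop–stop cluster, so [a] is inserted between them. /wegibgugdo/ → wegibagugado.
Rule 3 (stop-cluster e-epenthesis): no segment meets the environment; /wegibagugado/ is unchanged.
Rule 4 (final vowel raising): /o/ is a mid vowel in word-final position, so it raises to [u]. /wegibagugado/ → wegibagugadu.

wegibagugadu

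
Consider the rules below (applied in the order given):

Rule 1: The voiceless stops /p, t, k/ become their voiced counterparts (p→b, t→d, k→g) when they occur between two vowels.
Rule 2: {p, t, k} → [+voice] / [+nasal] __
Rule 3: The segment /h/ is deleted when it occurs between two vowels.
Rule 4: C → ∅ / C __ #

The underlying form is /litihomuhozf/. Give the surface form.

lidiomuoz

Rule 1 (intervocalic voicing): /t/ is a voiceless stop between vowels /i/ and /i/, so it voices to [d]. /litihomuhozf/ → lidihomuhozf.
Rule 2 (post-nasal voicing): no segment meets the environment; /lidihomuhozf/ is unchanged.
Rule 3 (intervocalic h-deletion): /h/ occurs between vowels /i/ and /o/, so it deletes. /h/ occurs between vowels /u/ and /o/, so it deletes. /lidihomuhozf/ → lidiomuozf.
Rule 4 (final cluster simplification): /f/ is the second consonant of a word-final cluster /zf/, so it deletes. /lidiomuozf/ → lidiomuoz.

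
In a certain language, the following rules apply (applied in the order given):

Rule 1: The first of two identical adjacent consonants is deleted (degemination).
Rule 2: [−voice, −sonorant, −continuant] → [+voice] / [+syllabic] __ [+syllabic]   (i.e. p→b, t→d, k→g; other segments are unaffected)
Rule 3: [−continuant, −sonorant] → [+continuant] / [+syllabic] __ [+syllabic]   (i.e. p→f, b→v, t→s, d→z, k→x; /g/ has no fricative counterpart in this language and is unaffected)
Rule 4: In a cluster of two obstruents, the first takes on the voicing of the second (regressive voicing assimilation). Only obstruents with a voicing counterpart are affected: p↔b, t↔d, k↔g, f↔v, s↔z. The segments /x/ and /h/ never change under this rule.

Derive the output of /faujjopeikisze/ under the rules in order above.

Rule 1 (degemination): /jj/ is a geminate; the first /j/ deletes. /faujjopeikisze/ → faujopeikisze.
Rule 2 (intervocalic voicing): /p/ is a voiceless stop between vowels /o/ and /e/, so it voices to [b]. /k/ is a voiceless stop between vowels /i/ and /i/, so it voices to [g]. /faujopeikisze/ → faujobeigisze.
Rule 3 (intervocalic spirantization): /b/ is a stop between vowels /o/ and /e/, so it spirantizes to the fricative [v]. /faujobeigisze/ → faujoveigisze.
Rule 4 (regressive voicing assimilation): /s/ precedes the voiced obstruent /z/, so it voices to [z] by assimilation. /faujoveigisze/ → faujoveigizze.

faujoveigizze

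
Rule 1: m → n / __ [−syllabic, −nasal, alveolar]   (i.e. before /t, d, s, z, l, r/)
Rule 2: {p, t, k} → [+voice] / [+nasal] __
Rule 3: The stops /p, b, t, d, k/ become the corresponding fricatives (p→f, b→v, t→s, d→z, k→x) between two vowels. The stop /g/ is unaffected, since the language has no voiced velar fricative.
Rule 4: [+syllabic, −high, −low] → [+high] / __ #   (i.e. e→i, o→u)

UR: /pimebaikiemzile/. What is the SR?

Rule 1 (nasal place assimilation): /m/ precedes the alveolar consonant /z/, so it assimilates in place to [n]. /pimebaikiemzile/ → pimebaikienzile.
Rule 2 (post-nasal voicing): no segment meets the environment; /pimebaikienzile/ is unchanged.
Rule 3 (intervocalic spirantization): /b/ is a stop between vowels /e/ and /a/, so it spirantizes to the fricative [v]. /k/ is a stop between vowels /i/ and /i/, so it spirantizes to the fricative [x]. /pimebaikienzile/ → pimevaixienzile.
Rule 4 (final vowel raising): /e/ is a mid vowel in word-final position, so it raises to [i]. /pimevaixienzile/ → pimevaixienzili.

pimevaixienzili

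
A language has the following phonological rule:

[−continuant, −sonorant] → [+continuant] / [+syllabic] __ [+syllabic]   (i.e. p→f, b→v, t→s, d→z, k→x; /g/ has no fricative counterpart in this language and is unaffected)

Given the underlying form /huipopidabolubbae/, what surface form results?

huifofizavolubbae

/p/ is a stop between vowels /i/ and /o/, so it spirantizes to the fricative [f].
/p/ is a stop between vowels /o/ and /i/, so it spirantizes to the fricative [f].
/d/ is a stop between vowels /i/ and /a/, so it spirantizes to the fricative [z].
/b/ is a stop between vowels /a/ and /o/, so it spirantizes to the fricative [v].
Surface form: [huifofizavolubbae].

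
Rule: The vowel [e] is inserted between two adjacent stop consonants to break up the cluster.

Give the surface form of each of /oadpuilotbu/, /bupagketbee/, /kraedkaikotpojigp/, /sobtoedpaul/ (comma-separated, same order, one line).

/oadpuilotbu/: /d/ and /p/ form a stop–stop cluster, so [e] is inserted between them. /t/ and /b/ form a stop–stop cluster, so [e] is inserted between them. → [oadepuilotebu].
/bupagketbee/: /g/ and /k/ form a stop–stop cluster, so [e] is inserted between them. /t/ and /b/ form a stop–stop cluster, so [e] is inserted between them. → [bupageketebee].
/kraedkaikotpojigp/: /d/ and /k/ form a stop–stop cluster, so [e] is inserted between them. /t/ and /p/ form a stop–stop cluster, so [e] is inserted between them. /g/ and /p/ form a stop–stop cluster, so [e] is inserted between them. → [kraedekaikotepojigep].
/sobtoedpaul/: /b/ and /t/ form a stop–stop cluster, so [e] is inserted between them. /d/ and /p/ form a stop–stop cluster, so [e] is inserted between them. → [sobetoedepaul].

oadepuilotebu, bupageketebee, kraedekaikotepojigep, sobetoedepaul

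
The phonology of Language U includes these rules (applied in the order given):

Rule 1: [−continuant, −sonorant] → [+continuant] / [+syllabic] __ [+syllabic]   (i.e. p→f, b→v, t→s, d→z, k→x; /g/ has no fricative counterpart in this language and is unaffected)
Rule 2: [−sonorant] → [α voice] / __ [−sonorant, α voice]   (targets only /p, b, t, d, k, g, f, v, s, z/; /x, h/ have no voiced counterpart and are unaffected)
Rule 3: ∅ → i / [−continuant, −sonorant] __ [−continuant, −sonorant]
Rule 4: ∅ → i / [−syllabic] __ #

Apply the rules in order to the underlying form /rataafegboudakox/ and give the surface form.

rasaafegibouzaxoxi

Rule 1 (intervocalic spirantization): /t/ is a stop between vowels /a/ and /a/, so it spirantizes to the fricative [s]. /d/ is a stop between vowels /u/ and /a/, so it spirantizes to the fricative [z]. /k/ is a stop between vowels /a/ and /o/, so it spirantizes to the fricative [x]. /rataafegboudakox/ → rasaafegbouzaxox.
Rule 2 (regressive voicing assimilation): no segment meets the environment; /rasaafegbouzaxox/ is unchanged.
Rule 3 (stop-cluster i-epenthesis): /g/ and /b/ form a stop–stop cluster, so [i] is inserted between them. /rasaafegbouzaxox/ → rasaafegibouzaxox.
Rule 4 (final i-epenthesis): the form ends in the consonant /x/, so [i] is inserted word-finally. /rasaafegibouzaxox/ → rasaafegibouzaxoxi.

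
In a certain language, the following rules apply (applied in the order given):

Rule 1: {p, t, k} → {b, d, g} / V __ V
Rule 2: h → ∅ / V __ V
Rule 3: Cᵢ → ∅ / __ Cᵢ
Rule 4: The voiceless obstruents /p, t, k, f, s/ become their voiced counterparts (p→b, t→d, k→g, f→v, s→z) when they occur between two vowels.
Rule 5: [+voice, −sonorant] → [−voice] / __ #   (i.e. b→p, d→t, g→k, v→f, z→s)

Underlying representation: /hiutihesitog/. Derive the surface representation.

hiudiezidok

Rule 1 (intervocalic voicing): /t/ is a voiceless stop between vowels /u/ and /i/, so it voices to [d]. /t/ is a voiceless stop between vowels /i/ and /o/, so it voices to [d]. /hiutihesitog/ → hiudihesidog.
Rule 2 (intervocalic h-deletion): /h/ occurs between vowels /i/ and /e/, so it deletes. /hiudihesidog/ → hiudiesidog.
Rule 3 (degemination): no segment meets the environment; /hiudiesidog/ is unchanged.
Rule 4 (intervocalic voicing): /s/ is a voiceless obstruent between vowels /e/ and /i/, so it voices to [z]. /hiudiesidog/ → hiudiezidog.
Rule 5 (final devoicing): /g/ is a voiced obstruent in word-final position, so it devoices to [k]. /hiudiezidog/ → hiudiezidok.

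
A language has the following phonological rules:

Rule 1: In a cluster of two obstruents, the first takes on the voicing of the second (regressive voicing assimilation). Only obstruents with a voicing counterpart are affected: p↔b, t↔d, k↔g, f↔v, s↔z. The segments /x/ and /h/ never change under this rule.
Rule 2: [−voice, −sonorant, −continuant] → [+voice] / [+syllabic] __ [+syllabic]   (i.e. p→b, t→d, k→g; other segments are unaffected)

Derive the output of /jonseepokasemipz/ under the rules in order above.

Rule 1 (regressive voicing assimilation): /p/ precedes the voiced obstruent /z/, so it voices to [b] by assimilation. /jonseepokasemipz/ → jonseepokasemibz.
Rule 2 (intervocalic voicing): /p/ is a voiceless stop between vowels /e/ and /o/, so it voices to [b]. /k/ is a voiceless stop between vowels /o/ and /a/, so it voices to [g]. /jonseepokasemibz/ → jonseebogasemibz.

jonseebogasemibz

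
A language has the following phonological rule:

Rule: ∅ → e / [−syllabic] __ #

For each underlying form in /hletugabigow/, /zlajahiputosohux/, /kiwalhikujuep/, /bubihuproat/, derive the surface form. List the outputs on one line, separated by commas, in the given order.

hletugabigowe, zlajahiputosohuxe, kiwalhikujuepe, bubihuproate

/hletugabigow/: the form ends in the consonant /w/, so [e] is inserted word-finally. → [hletugabigowe].
/zlajahiputosohux/: the form ends in the consonant /x/, so [e] is inserted word-finally. → [zlajahiputosohuxe].
/kiwalhikujuep/: the form ends in the consonant /p/, so [e] is inserted word-finally. → [kiwalhikujuepe].
/bubihuproat/: the form ends in the consonant /t/, so [e] is inserted word-finally. → [bubihuproate].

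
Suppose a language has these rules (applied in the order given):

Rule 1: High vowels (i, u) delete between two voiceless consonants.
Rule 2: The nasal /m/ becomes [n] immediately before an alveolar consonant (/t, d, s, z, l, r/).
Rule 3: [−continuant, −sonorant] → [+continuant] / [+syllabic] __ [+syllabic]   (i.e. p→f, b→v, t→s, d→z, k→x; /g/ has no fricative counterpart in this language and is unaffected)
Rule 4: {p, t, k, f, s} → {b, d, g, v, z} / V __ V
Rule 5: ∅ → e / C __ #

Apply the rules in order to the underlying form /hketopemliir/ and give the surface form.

hkezovenliire

Rule 1 (high vowel syncope): no segment meets the environment; /hketopemliir/ is unchanged.
Rule 2 (nasal place assimilation): /m/ precedes the alveolar consonant /l/, so it assimilates in place to [n]. /hketopemliir/ → hketopenliir.
Rule 3 (intervocalic spirantization): /t/ is a stop between vowels /e/ and /o/, so it spirantizes to the fricative [s]. /p/ is a stop between vowels /o/ and /e/, so it spirantizes to the fricative [f]. /hketopenliir/ → hkesofenliir.
Rule 4 (intervocalic voicing): /s/ is a voiceless obstruent between vowels /e/ and /o/, so it voices to [z]. /f/ is a voiceless obstruent between vowels /o/ and /e/, so it voices to [v]. /hkesofenliir/ → hkezovenliir.
Rule 5 (final e-epenthesis): the form ends in the consonant /r/, so [e] is inserted word-finally. /hkezovenliir/ → hkezovenliire.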